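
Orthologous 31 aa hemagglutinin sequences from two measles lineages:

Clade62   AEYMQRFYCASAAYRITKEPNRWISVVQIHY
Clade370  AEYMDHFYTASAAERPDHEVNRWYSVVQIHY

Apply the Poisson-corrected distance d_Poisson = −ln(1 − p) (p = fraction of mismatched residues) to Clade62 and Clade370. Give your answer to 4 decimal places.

0.3429

The sequences differ at positions 5 (Q/D), 6 (R/H), 9 (C/T), 14 (Y/E), 16 (I/P), 17 (T/D), 18 (K/H), 20 (P/V), 24 (I/Y).
p = 9/31 = 0.290323.
d = −ln(1 − 0.290323) = −ln(0.709677) = 0.3429.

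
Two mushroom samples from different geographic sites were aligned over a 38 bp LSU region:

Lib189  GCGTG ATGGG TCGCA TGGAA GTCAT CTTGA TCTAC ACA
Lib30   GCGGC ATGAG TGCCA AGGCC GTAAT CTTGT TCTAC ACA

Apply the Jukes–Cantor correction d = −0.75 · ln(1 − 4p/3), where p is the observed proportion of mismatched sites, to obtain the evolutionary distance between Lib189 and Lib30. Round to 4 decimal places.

Mismatches occur at site 4 (T↔G), site 5 (G↔C), site 9 (G↔A), site 12 (C↔G), site 13 (G↔C), site 16 (T↔A), site 19 (A↔C), site 20 (A↔C), site 23 (C↔A), site 30 (A↔T).
p = 10/38 = 0.263158.
d = −0.75 · ln(1 − (4/3)·0.263158) = −0.75 · ln(0.649123) = −0.75 · (-0.432133) = 0.3241.

0.3241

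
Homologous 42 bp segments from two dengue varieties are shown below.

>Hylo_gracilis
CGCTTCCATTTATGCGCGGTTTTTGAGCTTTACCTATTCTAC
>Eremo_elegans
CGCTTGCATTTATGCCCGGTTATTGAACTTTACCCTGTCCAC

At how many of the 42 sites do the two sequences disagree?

8

Differing sites — 6:C/G; 16:G/C; 22:T/A; 27:G/A; 35:T/C; 36:A/T; 37:T/G; 40:T/C.
That gives 8 mismatches out of 42 aligned sites, so the Hamming distance is 8.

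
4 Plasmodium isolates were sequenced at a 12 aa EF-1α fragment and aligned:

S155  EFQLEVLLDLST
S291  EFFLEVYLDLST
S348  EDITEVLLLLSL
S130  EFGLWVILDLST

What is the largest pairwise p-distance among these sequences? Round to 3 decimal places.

0.583

Pairwise Hamming distances:
  S155 vs S291: 2
  S155 vs S348: 5
  S155 vs S130: 3
  S291 vs S348: 6
  S291 vs S130: 3
  S348 vs S130: 7
The largest is 7 mismatches, between S348 and S130; p = 7/12 = 0.583.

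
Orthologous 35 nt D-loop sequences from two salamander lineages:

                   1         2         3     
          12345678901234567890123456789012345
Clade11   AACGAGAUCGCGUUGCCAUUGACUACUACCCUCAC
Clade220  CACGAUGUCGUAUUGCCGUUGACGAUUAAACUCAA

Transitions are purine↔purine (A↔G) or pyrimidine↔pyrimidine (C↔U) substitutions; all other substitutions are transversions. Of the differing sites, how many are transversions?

6

The sequences differ at positions 1 (A/C, transversion), 6 (G/U, transversion), 7 (A/G, transition), 11 (C/U, transition), 12 (G/A, transition), 18 (A/G, transition), 24 (U/G, transversion), 26 (C/U, transition), 29 (C/A, transversion), 30 (C/A, transversion), 35 (C/A, transversion).
Of the 11 differences, 5 transitions and 6 transversions, so the answer is 6.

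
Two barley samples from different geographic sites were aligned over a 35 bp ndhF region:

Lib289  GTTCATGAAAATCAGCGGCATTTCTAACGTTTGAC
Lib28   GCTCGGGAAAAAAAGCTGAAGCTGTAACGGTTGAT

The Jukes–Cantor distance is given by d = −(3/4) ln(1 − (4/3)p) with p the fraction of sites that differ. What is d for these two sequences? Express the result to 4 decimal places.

0.4582

Mismatches occur at site 2 (T↔C), site 5 (A↔G), site 6 (T↔G), site 12 (T↔A), site 13 (C↔A), site 17 (G↔T), site 19 (C↔A), site 21 (T↔G), site 22 (T↔C), site 24 (C↔G), site 30 (T↔G), site 35 (C↔T).
p = 12/35 = 0.342857.
d = −0.75 · ln(1 − (4/3)·0.342857) = −0.75 · ln(0.542857) = −0.75 · (-0.610909) = 0.4582.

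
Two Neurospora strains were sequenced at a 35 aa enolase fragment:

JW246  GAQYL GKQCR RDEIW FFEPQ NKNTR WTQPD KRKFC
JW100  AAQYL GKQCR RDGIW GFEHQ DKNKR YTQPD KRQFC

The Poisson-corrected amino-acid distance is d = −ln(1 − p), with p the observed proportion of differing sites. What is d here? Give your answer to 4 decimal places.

Mismatches occur at site 1 (G→A), site 13 (E→G), site 16 (F→G), site 19 (P→H), site 21 (N→D), site 24 (T→K), site 26 (W→Y), site 33 (K→Q).
p = 8/35 = 0.228571.
d = −ln(1 − 0.228571) = −ln(0.771429) = 0.2595.

0.2595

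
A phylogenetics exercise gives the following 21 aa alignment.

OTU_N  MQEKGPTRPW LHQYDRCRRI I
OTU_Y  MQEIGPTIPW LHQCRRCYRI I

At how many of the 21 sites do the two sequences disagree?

5

The sequences differ at positions 4 (K/I), 8 (R/I), 14 (Y/C), 15 (D/R), 18 (R/Y).
That gives 5 mismatches out of 21 aligned sites, so the Hamming distance is 5.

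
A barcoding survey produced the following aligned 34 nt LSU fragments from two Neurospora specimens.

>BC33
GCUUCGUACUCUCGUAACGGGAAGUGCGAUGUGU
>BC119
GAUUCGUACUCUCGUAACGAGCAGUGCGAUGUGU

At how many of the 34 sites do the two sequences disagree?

Differing sites — 2:C/A; 20:G/A; 22:A/C.
That gives 3 mismatches out of 34 aligned sites, so the Hamming distance is 3.

3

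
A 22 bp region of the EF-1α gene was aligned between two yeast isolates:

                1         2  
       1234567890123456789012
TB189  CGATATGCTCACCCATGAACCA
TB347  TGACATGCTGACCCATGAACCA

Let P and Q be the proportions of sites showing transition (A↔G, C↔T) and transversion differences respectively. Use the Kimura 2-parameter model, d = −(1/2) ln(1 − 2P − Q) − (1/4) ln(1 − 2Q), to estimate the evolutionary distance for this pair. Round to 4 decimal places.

Mismatches occur at site 1 (C→T, transition), site 4 (T→C, transition), site 10 (C→G, transversion).
Of the 3 differences, 2 transitions and 1 transversion over 22 sites: P = 2/22 = 0.090909, Q = 1/22 = 0.045455.
d = −0.5·ln(0.772727) − 0.25·ln(0.909090) = −0.5·(-0.257829) − 0.25·(-0.095311) = 0.1527.

0.1527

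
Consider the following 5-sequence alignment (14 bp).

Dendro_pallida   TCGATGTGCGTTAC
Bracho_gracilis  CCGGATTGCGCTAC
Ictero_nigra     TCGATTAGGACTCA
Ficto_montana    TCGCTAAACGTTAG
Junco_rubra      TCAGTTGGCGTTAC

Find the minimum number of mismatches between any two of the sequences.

4

Pairwise Hamming distances:
  Dendro_pallida vs Bracho_gracilis: 5
  Dendro_pallida vs Ictero_nigra: 7
  Dendro_pallida vs Ficto_montana: 5
  Dendro_pallida vs Junco_rubra: 4
  Bracho_gracilis vs Ictero_nigra: 8
  Bracho_gracilis vs Ficto_montana: 8
  Bracho_gracilis vs Junco_rubra: 5
  Ictero_nigra vs Ficto_montana: 8
  Ictero_nigra vs Junco_rubra: 8
  Ficto_montana vs Junco_rubra: 6
The smallest is 4, between Dendro_pallida and Junco_rubra.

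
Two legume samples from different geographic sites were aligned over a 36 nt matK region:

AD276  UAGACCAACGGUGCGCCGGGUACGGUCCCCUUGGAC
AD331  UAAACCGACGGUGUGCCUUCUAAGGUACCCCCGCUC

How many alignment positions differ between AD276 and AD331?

12

Differing sites — 3:G/A; 7:A/G; 14:C/U; 18:G/U; 19:G/U; 20:G/C; 23:C/A; 27:C/A; 31:U/C; 32:U/C; 34:G/C; 35:A/U.
That gives 12 mismatches out of 36 aligned sites, so the Hamming distance is 12.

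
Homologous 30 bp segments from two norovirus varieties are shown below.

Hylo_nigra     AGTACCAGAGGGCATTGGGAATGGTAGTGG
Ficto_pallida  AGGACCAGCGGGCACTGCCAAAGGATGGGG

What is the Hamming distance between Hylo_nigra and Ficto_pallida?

Differing sites — 3:T/G; 9:A/C; 15:T/C; 18:G/C; 19:G/C; 22:T/A; 25:T/A; 26:A/T; 28:T/G.
That gives 9 mismatches out of 30 aligned sites, so the Hamming distance is 9.

9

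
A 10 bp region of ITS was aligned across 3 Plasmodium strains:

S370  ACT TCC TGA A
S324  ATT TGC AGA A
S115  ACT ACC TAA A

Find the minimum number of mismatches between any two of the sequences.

2

Pairwise Hamming distances:
  S370 vs S324: 3
  S370 vs S115: 2
  S324 vs S115: 5
The smallest is 2, between S370 and S115.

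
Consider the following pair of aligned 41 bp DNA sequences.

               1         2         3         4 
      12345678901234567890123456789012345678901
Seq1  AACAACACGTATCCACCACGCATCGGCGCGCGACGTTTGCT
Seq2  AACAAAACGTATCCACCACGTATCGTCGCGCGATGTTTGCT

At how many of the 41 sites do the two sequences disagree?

4

Mismatches occur at site 6 (C↔A), site 21 (C↔T), site 26 (G↔T), site 34 (C↔T).
That gives 4 mismatches out of 41 aligned sites, so the Hamming distance is 4.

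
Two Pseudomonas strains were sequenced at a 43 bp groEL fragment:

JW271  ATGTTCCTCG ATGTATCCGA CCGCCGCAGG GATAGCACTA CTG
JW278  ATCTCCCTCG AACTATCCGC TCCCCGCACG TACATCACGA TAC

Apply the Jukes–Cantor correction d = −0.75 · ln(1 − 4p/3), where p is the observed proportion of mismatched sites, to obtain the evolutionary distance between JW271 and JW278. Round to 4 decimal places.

Differing sites — 3:G/C; 5:T/C; 12:T/A; 13:G/C; 20:A/C; 21:C/T; 23:G/C; 29:G/C; 31:G/T; 33:T/C; 35:G/T; 39:T/G; 41:C/T; 42:T/A; 43:G/C.
p = 15/43 = 0.348837.
d = −0.75 · ln(1 − (4/3)·0.348837) = −0.75 · ln(0.534884) = −0.75 · (-0.625705) = 0.4693.

0.4693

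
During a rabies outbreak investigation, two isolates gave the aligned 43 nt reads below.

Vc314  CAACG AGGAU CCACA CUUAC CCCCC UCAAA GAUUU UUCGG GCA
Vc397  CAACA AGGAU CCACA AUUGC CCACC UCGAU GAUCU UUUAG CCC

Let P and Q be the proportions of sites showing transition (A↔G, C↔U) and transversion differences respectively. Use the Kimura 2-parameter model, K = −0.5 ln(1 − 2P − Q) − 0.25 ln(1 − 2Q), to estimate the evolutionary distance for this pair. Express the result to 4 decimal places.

The sequences differ at positions 5 (G/A, transition), 16 (C/A, transversion), 19 (A/G, transition), 23 (C/A, transversion), 28 (A/G, transition), 30 (A/U, transversion), 34 (U/C, transition), 38 (C/U, transition), 39 (G/A, transition), 41 (G/C, transversion), 43 (A/C, transversion).
Of the 11 differences, 6 transitions and 5 transversions over 43 sites: P = 6/43 = 0.139535, Q = 5/43 = 0.116279.
d = −0.5·ln(0.604651) − 0.25·ln(0.767442) = −0.5·(-0.503104) − 0.25·(-0.264692) = 0.3177.

0.3177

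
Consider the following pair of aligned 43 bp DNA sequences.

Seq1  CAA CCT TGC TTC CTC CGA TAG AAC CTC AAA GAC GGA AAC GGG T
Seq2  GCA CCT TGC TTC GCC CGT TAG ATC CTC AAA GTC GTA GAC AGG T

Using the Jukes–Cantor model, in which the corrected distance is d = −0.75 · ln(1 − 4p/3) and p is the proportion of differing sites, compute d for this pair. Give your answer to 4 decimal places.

0.2784

Differing sites — 1:C/G; 2:A/C; 13:C/G; 14:T/C; 18:A/T; 23:A/T; 32:A/T; 35:G/T; 37:A/G; 40:G/A.
p = 10/43 = 0.232558.
d = −0.75 · ln(1 − (4/3)·0.232558) = −0.75 · ln(0.689923) = −0.75 · (-0.371175) = 0.2784.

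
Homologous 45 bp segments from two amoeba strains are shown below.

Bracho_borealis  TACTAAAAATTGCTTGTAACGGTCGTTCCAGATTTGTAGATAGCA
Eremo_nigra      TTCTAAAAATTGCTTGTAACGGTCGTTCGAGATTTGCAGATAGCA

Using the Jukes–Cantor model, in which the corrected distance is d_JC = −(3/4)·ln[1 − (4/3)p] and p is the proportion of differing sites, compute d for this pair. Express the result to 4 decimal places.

0.0698

Differing sites — 2:A/T; 29:C/G; 37:T/C.
p = 3/45 = 0.066667.
d = −0.75 · ln(1 − (4/3)·0.066667) = −0.75 · ln(0.911111) = −0.75 · (-0.093091) = 0.0698.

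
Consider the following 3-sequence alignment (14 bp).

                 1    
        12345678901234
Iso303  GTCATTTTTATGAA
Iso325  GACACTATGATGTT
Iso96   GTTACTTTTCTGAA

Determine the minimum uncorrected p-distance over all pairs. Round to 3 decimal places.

0.214

Pairwise Hamming distances:
  Iso303 vs Iso325: 6
  Iso303 vs Iso96: 3
  Iso325 vs Iso96: 7
The smallest is 3 mismatches, between Iso303 and Iso96; p = 3/14 = 0.214.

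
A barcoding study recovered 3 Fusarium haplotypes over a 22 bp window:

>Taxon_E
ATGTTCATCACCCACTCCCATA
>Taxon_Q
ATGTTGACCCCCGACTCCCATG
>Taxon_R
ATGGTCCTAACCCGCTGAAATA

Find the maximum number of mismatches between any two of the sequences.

12

Pairwise Hamming distances:
  Taxon_E vs Taxon_Q: 5
  Taxon_E vs Taxon_R: 7
  Taxon_Q vs Taxon_R: 12
The largest is 12, between Taxon_Q and Taxon_R.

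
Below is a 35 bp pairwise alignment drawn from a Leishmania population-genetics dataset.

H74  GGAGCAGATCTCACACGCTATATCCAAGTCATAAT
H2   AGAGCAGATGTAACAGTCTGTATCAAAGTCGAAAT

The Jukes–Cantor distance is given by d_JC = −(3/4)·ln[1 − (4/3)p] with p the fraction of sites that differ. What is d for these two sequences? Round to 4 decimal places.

The sequences differ at positions 1 (G/A), 10 (C/G), 12 (C/A), 16 (C/G), 17 (G/T), 20 (A/G), 25 (C/A), 31 (A/G), 32 (T/A).
p = 9/35 = 0.257143.
d = −0.75 · ln(1 − (4/3)·0.257143) = −0.75 · ln(0.657143) = −0.75 · (-0.419854) = 0.3149.

0.3149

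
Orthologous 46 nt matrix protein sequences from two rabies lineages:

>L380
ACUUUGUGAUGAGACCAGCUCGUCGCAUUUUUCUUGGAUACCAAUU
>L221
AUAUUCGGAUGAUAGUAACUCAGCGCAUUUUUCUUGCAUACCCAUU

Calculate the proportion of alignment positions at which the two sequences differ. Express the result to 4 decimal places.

0.2609

Differing sites — 2:C/U; 3:U/A; 6:G/C; 7:U/G; 13:G/U; 15:C/G; 16:C/U; 18:G/A; 22:G/A; 23:U/G; 37:G/C; 43:A/C.
There are 12 differences over 46 sites, so p = 12/46 = 0.2609.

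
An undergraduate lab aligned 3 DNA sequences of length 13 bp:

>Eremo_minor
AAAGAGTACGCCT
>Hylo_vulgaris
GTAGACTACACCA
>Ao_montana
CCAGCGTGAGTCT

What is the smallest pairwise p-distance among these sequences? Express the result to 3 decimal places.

0.385

Pairwise Hamming distances:
  Eremo_minor vs Hylo_vulgaris: 5
  Eremo_minor vs Ao_montana: 6
  Hylo_vulgaris vs Ao_montana: 9
The smallest is 5 mismatches, between Eremo_minor and Hylo_vulgaris; p = 5/13 = 0.385.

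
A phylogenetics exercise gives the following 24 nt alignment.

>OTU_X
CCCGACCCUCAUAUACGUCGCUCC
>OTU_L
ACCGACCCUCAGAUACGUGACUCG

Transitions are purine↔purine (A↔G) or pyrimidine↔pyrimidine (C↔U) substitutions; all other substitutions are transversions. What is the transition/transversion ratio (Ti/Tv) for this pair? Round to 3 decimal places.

0.250

Mismatches occur at site 1 (C↔A, transversion), site 12 (U↔G, transversion), site 19 (C↔G, transversion), site 20 (G↔A, transition), site 24 (C↔G, transversion).
Of the 5 differences, 1 transition and 4 transversions, so Ti/Tv = 1/4 = 0.250.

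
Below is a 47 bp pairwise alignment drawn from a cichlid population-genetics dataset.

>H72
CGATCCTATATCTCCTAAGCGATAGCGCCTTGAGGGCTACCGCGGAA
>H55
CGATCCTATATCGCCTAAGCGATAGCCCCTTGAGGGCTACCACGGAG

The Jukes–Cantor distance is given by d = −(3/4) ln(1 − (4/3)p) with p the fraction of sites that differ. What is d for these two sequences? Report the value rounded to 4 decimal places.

Mismatches occur at site 13 (T→G), site 27 (G→C), site 42 (G→A), site 47 (A→G).
p = 4/47 = 0.085106.
d = −0.75 · ln(1 − (4/3)·0.085106) = −0.75 · ln(0.886525) = −0.75 · (-0.120446) = 0.0903.

0.0903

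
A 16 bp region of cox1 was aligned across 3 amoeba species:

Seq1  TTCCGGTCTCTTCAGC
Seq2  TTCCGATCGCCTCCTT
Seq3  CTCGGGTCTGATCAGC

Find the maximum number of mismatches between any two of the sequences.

9

Pairwise Hamming distances:
  Seq1 vs Seq2: 6
  Seq1 vs Seq3: 4
  Seq2 vs Seq3: 9
The largest is 9, between Seq2 and Seq3.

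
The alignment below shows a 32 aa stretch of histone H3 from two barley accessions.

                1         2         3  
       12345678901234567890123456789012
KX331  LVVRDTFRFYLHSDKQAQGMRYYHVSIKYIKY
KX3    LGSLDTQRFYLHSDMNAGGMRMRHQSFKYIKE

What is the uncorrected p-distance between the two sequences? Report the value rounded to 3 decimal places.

Differing sites — 2:V/G; 3:V/S; 4:R/L; 7:F/Q; 15:K/M; 16:Q/N; 18:Q/G; 22:Y/M; 23:Y/R; 25:V/Q; 27:I/F; 32:Y/E.
There are 12 differences over 32 sites, so p = 12/32 = 0.375.

0.375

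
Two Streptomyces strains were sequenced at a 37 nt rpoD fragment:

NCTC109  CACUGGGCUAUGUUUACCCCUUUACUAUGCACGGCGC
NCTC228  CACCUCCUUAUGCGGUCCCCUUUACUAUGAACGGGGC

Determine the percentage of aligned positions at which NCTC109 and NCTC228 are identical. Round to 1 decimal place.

The sequences differ at positions 4 (U/C), 5 (G/U), 6 (G/C), 7 (G/C), 8 (C/U), 13 (U/C), 14 (U/G), 15 (U/G), 16 (A/U), 30 (C/A), 35 (C/G).
26 of the 37 sites match, so the percent identity is 26/37 × 100 = 70.3%.

70.3%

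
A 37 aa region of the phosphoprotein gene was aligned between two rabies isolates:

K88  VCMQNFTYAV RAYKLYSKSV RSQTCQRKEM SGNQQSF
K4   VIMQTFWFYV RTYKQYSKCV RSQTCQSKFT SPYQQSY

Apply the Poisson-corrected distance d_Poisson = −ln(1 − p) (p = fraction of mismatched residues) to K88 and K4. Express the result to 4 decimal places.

Mismatches occur at site 2 (C↔I), site 5 (N↔T), site 7 (T↔W), site 8 (Y↔F), site 9 (A↔Y), site 12 (A↔T), site 15 (L↔Q), site 19 (S↔C), site 27 (R↔S), site 29 (E↔F), site 30 (M↔T), site 32 (G↔P), site 33 (N↔Y), site 37 (F↔Y).
p = 14/37 = 0.378378.
d = −ln(1 − 0.378378) = −ln(0.621622) = 0.4754.

0.4754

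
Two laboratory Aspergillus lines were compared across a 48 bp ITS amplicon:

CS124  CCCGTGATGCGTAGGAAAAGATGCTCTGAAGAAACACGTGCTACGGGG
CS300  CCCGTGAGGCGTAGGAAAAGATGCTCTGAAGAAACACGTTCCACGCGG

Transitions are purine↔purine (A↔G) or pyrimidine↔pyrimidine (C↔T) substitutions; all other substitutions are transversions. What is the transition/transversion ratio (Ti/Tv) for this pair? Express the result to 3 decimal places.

0.333

Differing sites — 8:T/G (Tv); 40:G/T (Tv); 42:T/C (Ti); 46:G/C (Tv).
Of the 4 differences, 1 transition and 3 transversions, so Ti/Tv = 1/3 = 0.333.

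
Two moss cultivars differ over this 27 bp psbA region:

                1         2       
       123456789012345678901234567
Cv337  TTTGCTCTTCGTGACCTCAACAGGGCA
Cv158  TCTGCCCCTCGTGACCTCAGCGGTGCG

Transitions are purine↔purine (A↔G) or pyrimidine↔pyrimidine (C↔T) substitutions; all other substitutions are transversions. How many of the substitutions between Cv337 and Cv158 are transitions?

6

Mismatches occur at site 2 (T/C, transition), site 6 (T/C, transition), site 8 (T/C, transition), site 20 (A/G, transition), site 22 (A/G, transition), site 24 (G/T, transversion), site 27 (A/G, transition).
Of the 7 differences, 6 transitions and 1 transversion, so the answer is 6.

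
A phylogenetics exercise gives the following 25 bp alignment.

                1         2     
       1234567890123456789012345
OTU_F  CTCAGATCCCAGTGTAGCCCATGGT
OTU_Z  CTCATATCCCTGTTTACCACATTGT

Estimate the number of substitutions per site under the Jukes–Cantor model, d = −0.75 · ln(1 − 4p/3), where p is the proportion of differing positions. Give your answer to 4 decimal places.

0.2892

Differing sites — 5:G/T; 11:A/T; 14:G/T; 17:G/C; 19:C/A; 23:G/T.
p = 6/25 = 0.240000.
d = −0.75 · ln(1 − (4/3)·0.240000) = −0.75 · ln(0.680000) = −0.75 · (-0.385662) = 0.2892.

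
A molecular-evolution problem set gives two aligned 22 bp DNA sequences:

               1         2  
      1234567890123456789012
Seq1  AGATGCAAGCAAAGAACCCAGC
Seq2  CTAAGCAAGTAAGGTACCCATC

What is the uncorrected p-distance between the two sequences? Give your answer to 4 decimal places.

0.3182

Mismatches occur at site 1 (A↔C), site 2 (G↔T), site 4 (T↔A), site 10 (C↔T), site 13 (A↔G), site 15 (A↔T), site 21 (G↔T).
There are 7 differences over 22 sites, so p = 7/22 = 0.3182.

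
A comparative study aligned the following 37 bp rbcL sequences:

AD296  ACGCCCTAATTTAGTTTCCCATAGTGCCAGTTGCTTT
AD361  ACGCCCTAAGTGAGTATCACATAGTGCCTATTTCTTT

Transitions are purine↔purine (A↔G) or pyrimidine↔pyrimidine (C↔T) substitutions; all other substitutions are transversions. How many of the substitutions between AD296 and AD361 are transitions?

1

Differing sites — 10:T/G (Tv); 12:T/G (Tv); 16:T/A (Tv); 19:C/A (Tv); 29:A/T (Tv); 30:G/A (Ti); 33:G/T (Tv).
Of the 7 differences, 1 transition and 6 transversions, so the answer is 1.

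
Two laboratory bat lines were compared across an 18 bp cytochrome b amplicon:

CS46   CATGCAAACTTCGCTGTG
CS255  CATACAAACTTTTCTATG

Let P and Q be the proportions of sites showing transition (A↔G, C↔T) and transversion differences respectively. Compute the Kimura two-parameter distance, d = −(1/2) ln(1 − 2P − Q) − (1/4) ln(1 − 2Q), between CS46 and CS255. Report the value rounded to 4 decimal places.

The sequences differ at positions 4 (G/A, transition), 12 (C/T, transition), 13 (G/T, transversion), 16 (G/A, transition).
Of the 4 differences, 3 transitions and 1 transversion over 18 sites: P = 3/18 = 0.166667, Q = 1/18 = 0.055556.
d = −0.5·ln(0.611110) − 0.25·ln(0.888888) = −0.5·(-0.492478) − 0.25·(-0.117784) = 0.2757.

0.2757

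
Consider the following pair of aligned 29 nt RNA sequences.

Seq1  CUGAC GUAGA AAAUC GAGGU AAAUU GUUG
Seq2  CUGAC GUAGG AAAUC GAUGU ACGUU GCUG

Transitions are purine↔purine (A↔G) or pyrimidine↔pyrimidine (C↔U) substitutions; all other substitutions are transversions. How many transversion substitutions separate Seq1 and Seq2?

2

Mismatches occur at site 10 (A/G, transition), site 18 (G/U, transversion), site 22 (A/C, transversion), site 23 (A/G, transition), site 27 (U/C, transition).
Of the 5 differences, 3 transitions and 2 transversions, so the answer is 2.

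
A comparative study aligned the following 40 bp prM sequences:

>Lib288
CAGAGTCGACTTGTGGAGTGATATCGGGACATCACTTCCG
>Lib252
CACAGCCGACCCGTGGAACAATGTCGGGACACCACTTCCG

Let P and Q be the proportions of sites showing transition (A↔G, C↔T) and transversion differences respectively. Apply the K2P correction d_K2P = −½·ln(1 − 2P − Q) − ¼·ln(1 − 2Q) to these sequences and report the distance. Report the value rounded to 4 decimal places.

0.2895

Differing sites — 3:G/C (Tv); 6:T/C (Ti); 11:T/C (Ti); 12:T/C (Ti); 18:G/A (Ti); 19:T/C (Ti); 20:G/A (Ti); 23:A/G (Ti); 32:T/C (Ti).
Of the 9 differences, 8 transitions and 1 transversion over 40 sites: P = 8/40 = 0.200000, Q = 1/40 = 0.025000.
d = −0.5·ln(0.575000) − 0.25·ln(0.950000) = −0.5·(-0.553385) − 0.25·(-0.051293) = 0.2895.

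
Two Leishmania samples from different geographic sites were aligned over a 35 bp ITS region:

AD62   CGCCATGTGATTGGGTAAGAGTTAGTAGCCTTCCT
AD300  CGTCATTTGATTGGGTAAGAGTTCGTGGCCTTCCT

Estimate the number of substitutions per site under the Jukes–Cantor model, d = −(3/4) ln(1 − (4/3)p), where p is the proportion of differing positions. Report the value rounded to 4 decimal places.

Differing sites — 3:C/T; 7:G/T; 24:A/C; 27:A/G.
p = 4/35 = 0.114286.
d = −0.75 · ln(1 − (4/3)·0.114286) = −0.75 · ln(0.847619) = −0.75 · (-0.165324) = 0.1240.

0.1240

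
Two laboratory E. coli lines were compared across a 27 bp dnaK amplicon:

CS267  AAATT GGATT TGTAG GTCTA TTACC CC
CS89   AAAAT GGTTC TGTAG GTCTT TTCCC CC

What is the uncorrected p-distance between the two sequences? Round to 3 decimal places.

0.185

Mismatches occur at site 4 (T↔A), site 8 (A↔T), site 10 (T↔C), site 20 (A↔T), site 23 (A↔C).
There are 5 differences over 27 sites, so p = 5/27 = 0.185.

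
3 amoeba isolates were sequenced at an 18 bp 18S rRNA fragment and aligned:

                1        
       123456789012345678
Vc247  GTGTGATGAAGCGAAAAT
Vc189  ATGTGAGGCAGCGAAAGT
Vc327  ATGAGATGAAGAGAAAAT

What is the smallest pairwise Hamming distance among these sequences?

3

Pairwise Hamming distances:
  Vc247 vs Vc189: 4
  Vc247 vs Vc327: 3
  Vc189 vs Vc327: 5
The smallest is 3, between Vc247 and Vc327.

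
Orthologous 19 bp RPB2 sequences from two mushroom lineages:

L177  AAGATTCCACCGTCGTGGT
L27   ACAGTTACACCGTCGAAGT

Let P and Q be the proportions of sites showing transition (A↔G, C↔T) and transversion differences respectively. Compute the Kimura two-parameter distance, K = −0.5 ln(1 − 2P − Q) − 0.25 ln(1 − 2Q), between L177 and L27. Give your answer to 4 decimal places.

Differing sites — 2:A/C (Tv); 3:G/A (Ti); 4:A/G (Ti); 7:C/A (Tv); 16:T/A (Tv); 17:G/A (Ti).
Of the 6 differences, 3 transitions and 3 transversions over 19 sites: P = 3/19 = 0.157895, Q = 3/19 = 0.157895.
d = −0.5·ln(0.526315) − 0.25·ln(0.684210) = −0.5·(-0.641855) − 0.25·(-0.379490) = 0.4158.

0.4158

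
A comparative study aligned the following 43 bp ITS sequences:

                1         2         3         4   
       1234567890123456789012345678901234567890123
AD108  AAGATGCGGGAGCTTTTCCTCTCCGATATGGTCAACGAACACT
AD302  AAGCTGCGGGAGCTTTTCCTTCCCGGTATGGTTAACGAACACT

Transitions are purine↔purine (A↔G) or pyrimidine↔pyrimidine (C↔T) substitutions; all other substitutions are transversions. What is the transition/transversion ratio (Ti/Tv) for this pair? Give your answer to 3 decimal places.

4.000

The sequences differ at positions 4 (A/C, transversion), 21 (C/T, transition), 22 (T/C, transition), 26 (A/G, transition), 33 (C/T, transition).
Of the 5 differences, 4 transitions and 1 transversion, so Ti/Tv = 4/1 = 4.000.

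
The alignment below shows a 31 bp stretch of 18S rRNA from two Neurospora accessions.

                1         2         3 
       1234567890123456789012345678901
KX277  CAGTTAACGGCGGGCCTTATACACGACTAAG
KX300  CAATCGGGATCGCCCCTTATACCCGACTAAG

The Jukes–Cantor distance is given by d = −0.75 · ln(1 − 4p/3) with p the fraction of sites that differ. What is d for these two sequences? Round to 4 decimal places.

0.4217

Mismatches occur at site 3 (G→A), site 5 (T→C), site 6 (A→G), site 7 (A→G), site 8 (C→G), site 9 (G→A), site 10 (G→T), site 13 (G→C), site 14 (G→C), site 23 (A→C).
p = 10/31 = 0.322581.
d = −0.75 · ln(1 − (4/3)·0.322581) = −0.75 · ln(0.569892) = −0.75 · (-0.562308) = 0.4217.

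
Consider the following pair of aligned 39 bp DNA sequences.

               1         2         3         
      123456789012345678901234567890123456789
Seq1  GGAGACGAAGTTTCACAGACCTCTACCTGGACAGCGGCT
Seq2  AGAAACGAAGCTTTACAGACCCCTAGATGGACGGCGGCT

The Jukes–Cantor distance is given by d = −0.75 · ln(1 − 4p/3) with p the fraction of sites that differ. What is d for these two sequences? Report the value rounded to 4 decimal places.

Differing sites — 1:G/A; 4:G/A; 11:T/C; 14:C/T; 22:T/C; 26:C/G; 27:C/A; 33:A/G.
p = 8/39 = 0.205128.
d = −0.75 · ln(1 − (4/3)·0.205128) = −0.75 · ln(0.726496) = −0.75 · (-0.319522) = 0.2396.

0.2396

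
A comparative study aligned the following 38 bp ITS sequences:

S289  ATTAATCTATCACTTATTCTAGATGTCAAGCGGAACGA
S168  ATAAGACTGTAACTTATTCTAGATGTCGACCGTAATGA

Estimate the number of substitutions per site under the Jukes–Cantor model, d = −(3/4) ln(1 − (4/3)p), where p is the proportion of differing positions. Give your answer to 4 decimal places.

Mismatches occur at site 3 (T→A), site 5 (A→G), site 6 (T→A), site 9 (A→G), site 11 (C→A), site 28 (A→G), site 30 (G→C), site 33 (G→T), site 36 (C→T).
p = 9/38 = 0.236842.
d = −0.75 · ln(1 − (4/3)·0.236842) = −0.75 · ln(0.684211) = −0.75 · (-0.379489) = 0.2846.

0.2846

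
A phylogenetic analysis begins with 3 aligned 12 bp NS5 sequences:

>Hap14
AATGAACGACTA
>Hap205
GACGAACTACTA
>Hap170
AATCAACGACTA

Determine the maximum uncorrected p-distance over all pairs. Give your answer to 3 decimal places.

0.333

Pairwise Hamming distances:
  Hap14 vs Hap205: 3
  Hap14 vs Hap170: 1
  Hap205 vs Hap170: 4
The largest is 4 mismatches, between Hap205 and Hap170; p = 4/12 = 0.333.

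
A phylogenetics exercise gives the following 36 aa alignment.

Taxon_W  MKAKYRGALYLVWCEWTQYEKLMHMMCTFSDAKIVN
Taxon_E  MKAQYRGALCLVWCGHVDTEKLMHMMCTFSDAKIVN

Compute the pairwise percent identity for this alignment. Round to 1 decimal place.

80.6%

The sequences differ at positions 4 (K/Q), 10 (Y/C), 15 (E/G), 16 (W/H), 17 (T/V), 18 (Q/D), 19 (Y/T).
29 of the 36 sites match, so the percent identity is 29/36 × 100 = 80.6%.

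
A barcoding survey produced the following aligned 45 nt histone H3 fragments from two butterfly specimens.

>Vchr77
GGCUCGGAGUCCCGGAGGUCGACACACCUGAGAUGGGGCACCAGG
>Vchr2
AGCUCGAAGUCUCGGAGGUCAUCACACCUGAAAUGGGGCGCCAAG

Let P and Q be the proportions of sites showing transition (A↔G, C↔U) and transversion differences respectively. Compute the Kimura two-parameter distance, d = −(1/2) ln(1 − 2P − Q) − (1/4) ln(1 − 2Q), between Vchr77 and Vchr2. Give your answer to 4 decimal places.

0.2141

Differing sites — 1:G/A (Ti); 7:G/A (Ti); 12:C/U (Ti); 21:G/A (Ti); 22:A/U (Tv); 32:G/A (Ti); 40:A/G (Ti); 44:G/A (Ti).
Of the 8 differences, 7 transitions and 1 transversion over 45 sites: P = 7/45 = 0.155556, Q = 1/45 = 0.022222.
d = −0.5·ln(0.666666) − 0.25·ln(0.955556) = −0.5·(-0.405466) − 0.25·(-0.045462) = 0.2141.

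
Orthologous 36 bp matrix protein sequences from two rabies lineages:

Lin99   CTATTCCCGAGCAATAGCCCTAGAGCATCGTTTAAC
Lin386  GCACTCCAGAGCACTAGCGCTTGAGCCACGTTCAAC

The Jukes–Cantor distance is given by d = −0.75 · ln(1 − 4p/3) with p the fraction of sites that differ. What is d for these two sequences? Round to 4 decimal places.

0.3470

The sequences differ at positions 1 (C/G), 2 (T/C), 4 (T/C), 8 (C/A), 14 (A/C), 19 (C/G), 22 (A/T), 27 (A/C), 28 (T/A), 33 (T/C).
p = 10/36 = 0.277778.
d = −0.75 · ln(1 − (4/3)·0.277778) = −0.75 · ln(0.629629) = −0.75 · (-0.462625) = 0.3470.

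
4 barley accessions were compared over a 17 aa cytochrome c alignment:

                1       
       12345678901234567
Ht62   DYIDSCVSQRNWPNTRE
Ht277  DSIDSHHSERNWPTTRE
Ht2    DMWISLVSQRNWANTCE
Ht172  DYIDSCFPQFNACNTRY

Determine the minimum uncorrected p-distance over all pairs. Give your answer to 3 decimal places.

Pairwise Hamming distances:
  Ht62 vs Ht277: 5
  Ht62 vs Ht2: 6
  Ht62 vs Ht172: 6
  Ht277 vs Ht2: 9
  Ht277 vs Ht172: 10
  Ht2 vs Ht172: 11
The smallest is 5 mismatches, between Ht62 and Ht277; p = 5/17 = 0.294.

0.294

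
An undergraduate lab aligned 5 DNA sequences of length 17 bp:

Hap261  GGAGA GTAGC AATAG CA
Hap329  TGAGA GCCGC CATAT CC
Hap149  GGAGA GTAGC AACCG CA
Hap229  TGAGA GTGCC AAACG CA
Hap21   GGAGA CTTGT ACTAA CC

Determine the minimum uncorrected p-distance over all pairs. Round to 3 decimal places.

0.118

Pairwise Hamming distances:
  Hap261 vs Hap329: 6
  Hap261 vs Hap149: 2
  Hap261 vs Hap229: 5
  Hap261 vs Hap21: 6
  Hap329 vs Hap149: 8
  Hap329 vs Hap229: 8
  Hap329 vs Hap21: 8
  Hap149 vs Hap229: 4
  Hap149 vs Hap21: 8
  Hap229 vs Hap21: 10
The smallest is 2 mismatches, between Hap261 and Hap149; p = 2/17 = 0.118.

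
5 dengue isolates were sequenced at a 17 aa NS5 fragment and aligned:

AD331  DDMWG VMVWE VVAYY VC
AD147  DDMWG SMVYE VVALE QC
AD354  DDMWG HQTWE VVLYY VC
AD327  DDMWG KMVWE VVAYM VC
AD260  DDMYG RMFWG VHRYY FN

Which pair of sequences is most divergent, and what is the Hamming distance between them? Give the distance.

11

Pairwise Hamming distances:
  AD331 vs AD147: 5
  AD331 vs AD354: 4
  AD331 vs AD327: 2
  AD331 vs AD260: 8
  AD147 vs AD354: 8
  AD147 vs AD327: 5
  AD147 vs AD260: 11
  AD354 vs AD327: 5
  AD354 vs AD260: 9
  AD327 vs AD260: 9
The largest is 11, between AD147 and AD260.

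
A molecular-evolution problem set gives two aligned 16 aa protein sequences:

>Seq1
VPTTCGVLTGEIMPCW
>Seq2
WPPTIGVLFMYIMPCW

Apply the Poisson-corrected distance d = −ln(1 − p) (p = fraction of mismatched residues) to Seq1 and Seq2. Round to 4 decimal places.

0.4700

The sequences differ at positions 1 (V/W), 3 (T/P), 5 (C/I), 9 (T/F), 10 (G/M), 11 (E/Y).
p = 6/16 = 0.375000.
d = −ln(1 − 0.375000) = −ln(0.625000) = 0.4700.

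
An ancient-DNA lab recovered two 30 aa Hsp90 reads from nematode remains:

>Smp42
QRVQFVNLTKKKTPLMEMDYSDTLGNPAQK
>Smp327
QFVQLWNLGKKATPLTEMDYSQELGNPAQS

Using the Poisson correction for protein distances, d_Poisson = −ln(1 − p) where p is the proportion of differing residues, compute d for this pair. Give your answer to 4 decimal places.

Differing sites — 2:R/F; 5:F/L; 6:V/W; 9:T/G; 12:K/A; 16:M/T; 22:D/Q; 23:T/E; 30:K/S.
p = 9/30 = 0.300000.
d = −ln(1 − 0.300000) = −ln(0.700000) = 0.3567.

0.3567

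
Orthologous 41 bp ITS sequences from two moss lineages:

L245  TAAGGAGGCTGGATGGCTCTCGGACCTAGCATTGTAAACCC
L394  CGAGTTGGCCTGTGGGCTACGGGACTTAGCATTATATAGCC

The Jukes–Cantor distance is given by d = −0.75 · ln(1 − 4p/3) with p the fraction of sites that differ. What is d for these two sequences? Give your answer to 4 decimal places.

Differing sites — 1:T/C; 2:A/G; 5:G/T; 6:A/T; 10:T/C; 11:G/T; 13:A/T; 14:T/G; 19:C/A; 20:T/C; 21:C/G; 26:C/T; 34:G/A; 37:A/T; 39:C/G.
p = 15/41 = 0.365854.
d = −0.75 · ln(1 − (4/3)·0.365854) = −0.75 · ln(0.512195) = −0.75 · (-0.669050) = 0.5018.

0.5018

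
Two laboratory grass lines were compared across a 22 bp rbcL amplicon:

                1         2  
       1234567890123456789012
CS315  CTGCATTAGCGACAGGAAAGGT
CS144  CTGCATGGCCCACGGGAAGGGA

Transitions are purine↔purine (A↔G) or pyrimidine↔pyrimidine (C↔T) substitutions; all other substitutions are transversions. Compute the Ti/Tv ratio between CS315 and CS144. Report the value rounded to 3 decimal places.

The sequences differ at positions 7 (T/G, transversion), 8 (A/G, transition), 9 (G/C, transversion), 11 (G/C, transversion), 14 (A/G, transition), 19 (A/G, transition), 22 (T/A, transversion).
Of the 7 differences, 3 transitions and 4 transversions, so Ti/Tv = 3/4 = 0.750.

0.750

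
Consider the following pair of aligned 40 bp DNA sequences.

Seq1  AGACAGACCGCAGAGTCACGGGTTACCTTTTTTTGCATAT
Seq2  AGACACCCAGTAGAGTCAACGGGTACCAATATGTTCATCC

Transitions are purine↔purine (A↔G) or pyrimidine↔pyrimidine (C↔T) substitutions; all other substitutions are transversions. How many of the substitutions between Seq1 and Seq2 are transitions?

The sequences differ at positions 6 (G/C, transversion), 7 (A/C, transversion), 9 (C/A, transversion), 11 (C/T, transition), 19 (C/A, transversion), 20 (G/C, transversion), 23 (T/G, transversion), 28 (T/A, transversion), 29 (T/A, transversion), 31 (T/A, transversion), 33 (T/G, transversion), 35 (G/T, transversion), 39 (A/C, transversion), 40 (T/C, transition).
Of the 14 differences, 2 transitions and 12 transversions, so the answer is 2.

2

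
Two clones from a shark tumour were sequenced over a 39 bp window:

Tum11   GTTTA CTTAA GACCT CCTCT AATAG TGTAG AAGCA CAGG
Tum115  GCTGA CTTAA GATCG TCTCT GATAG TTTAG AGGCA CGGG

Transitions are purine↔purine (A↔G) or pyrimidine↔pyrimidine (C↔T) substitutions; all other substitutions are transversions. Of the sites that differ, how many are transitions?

Differing sites — 2:T/C (Ti); 4:T/G (Tv); 13:C/T (Ti); 15:T/G (Tv); 16:C/T (Ti); 21:A/G (Ti); 27:G/T (Tv); 32:A/G (Ti); 37:A/G (Ti).
Of the 9 differences, 6 transitions and 3 transversions, so the answer is 6.

6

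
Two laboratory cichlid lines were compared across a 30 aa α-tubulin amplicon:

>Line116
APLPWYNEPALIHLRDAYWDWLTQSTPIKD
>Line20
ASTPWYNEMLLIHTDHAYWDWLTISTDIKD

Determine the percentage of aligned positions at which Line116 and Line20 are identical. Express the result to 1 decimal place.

The sequences differ at positions 2 (P/S), 3 (L/T), 9 (P/M), 10 (A/L), 14 (L/T), 15 (R/D), 16 (D/H), 24 (Q/I), 27 (P/D).
21 of the 30 sites match, so the percent identity is 21/30 × 100 = 70.0%.

70.0%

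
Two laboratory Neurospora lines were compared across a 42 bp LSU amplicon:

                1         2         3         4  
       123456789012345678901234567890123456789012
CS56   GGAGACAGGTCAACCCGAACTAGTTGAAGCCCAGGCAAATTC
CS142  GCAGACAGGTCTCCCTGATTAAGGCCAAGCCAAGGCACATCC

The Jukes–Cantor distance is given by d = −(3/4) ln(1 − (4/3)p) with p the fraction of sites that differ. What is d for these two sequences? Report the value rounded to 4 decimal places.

Differing sites — 2:G/C; 12:A/T; 13:A/C; 16:C/T; 19:A/T; 20:C/T; 21:T/A; 24:T/G; 25:T/C; 26:G/C; 32:C/A; 38:A/C; 41:T/C.
p = 13/42 = 0.309524.
d = −0.75 · ln(1 − (4/3)·0.309524) = −0.75 · ln(0.587301) = −0.75 · (-0.532218) = 0.3992.

0.3992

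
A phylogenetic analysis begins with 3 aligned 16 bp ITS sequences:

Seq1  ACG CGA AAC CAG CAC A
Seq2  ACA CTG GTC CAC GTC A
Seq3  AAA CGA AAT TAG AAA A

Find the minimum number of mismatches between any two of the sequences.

6

Pairwise Hamming distances:
  Seq1 vs Seq2: 8
  Seq1 vs Seq3: 6
  Seq2 vs Seq3: 11
The smallest is 6, between Seq1 and Seq3.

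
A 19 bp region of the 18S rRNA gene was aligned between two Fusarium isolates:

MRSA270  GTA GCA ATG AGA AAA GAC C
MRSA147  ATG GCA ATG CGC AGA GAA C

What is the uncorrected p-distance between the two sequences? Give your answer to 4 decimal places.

0.3158

Mismatches occur at site 1 (G→A), site 3 (A→G), site 10 (A→C), site 12 (A→C), site 14 (A→G), site 18 (C→A).
There are 6 differences over 19 sites, so p = 6/19 = 0.3158.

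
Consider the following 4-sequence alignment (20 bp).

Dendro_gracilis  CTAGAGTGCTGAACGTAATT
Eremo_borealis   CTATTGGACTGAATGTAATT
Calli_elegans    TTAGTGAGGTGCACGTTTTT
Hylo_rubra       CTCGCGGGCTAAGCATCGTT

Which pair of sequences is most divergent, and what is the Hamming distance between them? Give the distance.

Pairwise Hamming distances:
  Dendro_gracilis vs Eremo_borealis: 5
  Dendro_gracilis vs Calli_elegans: 7
  Dendro_gracilis vs Hylo_rubra: 8
  Eremo_borealis vs Calli_elegans: 9
  Eremo_borealis vs Hylo_rubra: 10
  Calli_elegans vs Hylo_rubra: 11
The largest is 11, between Calli_elegans and Hylo_rubra.

11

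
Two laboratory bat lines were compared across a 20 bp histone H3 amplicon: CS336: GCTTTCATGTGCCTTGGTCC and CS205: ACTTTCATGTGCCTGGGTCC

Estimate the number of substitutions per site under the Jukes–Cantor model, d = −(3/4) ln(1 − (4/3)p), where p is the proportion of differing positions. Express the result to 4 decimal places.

0.1073

Mismatches occur at site 1 (G↔A), site 15 (T↔G).
p = 2/20 = 0.100000.
d = −0.75 · ln(1 − (4/3)·0.100000) = −0.75 · ln(0.866667) = −0.75 · (-0.143100) = 0.1073.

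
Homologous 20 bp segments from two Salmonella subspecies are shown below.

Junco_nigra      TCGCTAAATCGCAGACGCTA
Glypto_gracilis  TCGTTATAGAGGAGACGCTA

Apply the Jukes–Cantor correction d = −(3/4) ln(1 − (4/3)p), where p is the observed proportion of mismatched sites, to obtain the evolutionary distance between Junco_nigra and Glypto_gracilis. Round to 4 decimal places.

Differing sites — 4:C/T; 7:A/T; 9:T/G; 10:C/A; 12:C/G.
p = 5/20 = 0.250000.
d = −0.75 · ln(1 − (4/3)·0.250000) = −0.75 · ln(0.666667) = −0.75 · (-0.405465) = 0.3041.

0.3041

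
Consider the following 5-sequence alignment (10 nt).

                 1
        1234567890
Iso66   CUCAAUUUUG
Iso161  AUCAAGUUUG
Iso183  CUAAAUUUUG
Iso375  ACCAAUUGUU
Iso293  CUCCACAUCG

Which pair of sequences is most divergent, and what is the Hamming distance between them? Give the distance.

8

Pairwise Hamming distances:
  Iso66 vs Iso161: 2
  Iso66 vs Iso183: 1
  Iso66 vs Iso375: 4
  Iso66 vs Iso293: 4
  Iso161 vs Iso183: 3
  Iso161 vs Iso375: 4
  Iso161 vs Iso293: 5
  Iso183 vs Iso375: 5
  Iso183 vs Iso293: 5
  Iso375 vs Iso293: 8
The largest is 8, between Iso375 and Iso293.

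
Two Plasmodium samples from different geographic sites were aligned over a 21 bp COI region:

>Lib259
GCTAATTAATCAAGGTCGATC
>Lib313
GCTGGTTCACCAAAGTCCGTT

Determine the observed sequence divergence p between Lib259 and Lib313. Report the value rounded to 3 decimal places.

0.381

Mismatches occur at site 4 (A↔G), site 5 (A↔G), site 8 (A↔C), site 10 (T↔C), site 14 (G↔A), site 18 (G↔C), site 19 (A↔G), site 21 (C↔T).
There are 8 differences over 21 sites, so p = 8/21 = 0.381.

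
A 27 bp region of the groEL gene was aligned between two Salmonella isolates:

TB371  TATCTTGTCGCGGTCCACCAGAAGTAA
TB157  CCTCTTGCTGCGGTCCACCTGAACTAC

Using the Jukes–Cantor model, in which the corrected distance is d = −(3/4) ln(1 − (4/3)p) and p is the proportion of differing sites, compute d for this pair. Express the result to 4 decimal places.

0.3181

Differing sites — 1:T/C; 2:A/C; 8:T/C; 9:C/T; 20:A/T; 24:G/C; 27:A/C.
p = 7/27 = 0.259259.
d = −0.75 · ln(1 − (4/3)·0.259259) = −0.75 · ln(0.654321) = −0.75 · (-0.424157) = 0.3181.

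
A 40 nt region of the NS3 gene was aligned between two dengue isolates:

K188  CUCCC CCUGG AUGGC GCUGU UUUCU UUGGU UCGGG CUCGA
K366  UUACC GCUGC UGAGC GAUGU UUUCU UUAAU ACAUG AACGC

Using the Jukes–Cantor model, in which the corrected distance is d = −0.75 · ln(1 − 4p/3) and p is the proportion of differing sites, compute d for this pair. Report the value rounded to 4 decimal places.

0.5716

The sequences differ at positions 1 (C/U), 3 (C/A), 6 (C/G), 10 (G/C), 11 (A/U), 12 (U/G), 13 (G/A), 17 (C/A), 28 (G/A), 29 (G/A), 31 (U/A), 33 (G/A), 34 (G/U), 36 (C/A), 37 (U/A), 40 (A/C).
p = 16/40 = 0.400000.
d = −0.75 · ln(1 − (4/3)·0.400000) = −0.75 · ln(0.466667) = −0.75 · (-0.762139) = 0.5716.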